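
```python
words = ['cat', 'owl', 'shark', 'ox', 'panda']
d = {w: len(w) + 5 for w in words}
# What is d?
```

{'cat': 8, 'owl': 8, 'shark': 10, 'ox': 7, 'panda': 10}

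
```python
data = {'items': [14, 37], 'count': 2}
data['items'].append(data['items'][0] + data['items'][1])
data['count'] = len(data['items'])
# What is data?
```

After line 1: data = {'items': [14, 37], 'count': 2}
After line 2 (append 14 + 37 = 51): data = {'items': [14, 37, 51], 'count': 2}
After line 3 (count = len(items) = 3): data = {'items': [14, 37, 51], 'count': 3}

{'items': [14, 37, 51], 'count': 3}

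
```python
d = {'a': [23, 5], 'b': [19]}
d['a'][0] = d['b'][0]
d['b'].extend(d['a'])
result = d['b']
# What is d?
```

After line 1: d = {'a': [23, 5], 'b': [19]}
After line 2 (a[0] = b[0] = 19): d = {'a': [19, 5], 'b': [19]}
After line 3 (b.extend(a) appends [19, 5]): d = {'a': [19, 5], 'b': [19, 19, 5]}
After line 4: result = d['b'] = [19, 19, 5]

{'a': [19, 5], 'b': [19, 19, 5]}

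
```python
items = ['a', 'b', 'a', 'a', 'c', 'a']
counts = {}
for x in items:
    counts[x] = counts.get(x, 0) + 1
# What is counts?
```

Initial: counts = {}, items = ['a', 'b', 'a', 'a', 'c', 'a']
See 'a': counts = {'a': 1}
See 'b': counts = {'a': 1, 'b': 1}
See 'a': counts = {'a': 2, 'b': 1}
See 'a': counts = {'a': 3, 'b': 1}
See 'c': counts = {'a': 3, 'b': 1, 'c': 1}
See 'a': counts = {'a': 4, 'b': 1, 'c': 1}

{'a': 4, 'b': 1, 'c': 1}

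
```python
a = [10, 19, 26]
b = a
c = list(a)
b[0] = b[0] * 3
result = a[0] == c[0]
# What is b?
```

After line 1: a = [10, 19, 26]
After line 2 (b = a, alias): a = [10, 19, 26], b = [10, 19, 26]
After line 3 (c = list(a) is a copy, new object): c = [10, 19, 26]
After line 4 (b[0] = 10 * 3 = 30; mutates shared a/b): a = b = [30, 19, 26], c = [10, 19, 26]
After line 5 (a[0] = 30, c[0] = 10; result = False)

[30, 19, 26]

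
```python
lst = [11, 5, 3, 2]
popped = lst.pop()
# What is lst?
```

[11, 5, 3]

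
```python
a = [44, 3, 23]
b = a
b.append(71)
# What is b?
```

After line 1: a = [44, 3, 23]
After line 2 (b = a is an alias, same object): a = [44, 3, 23], b = [44, 3, 23]
After line 3 (b.append mutates the shared list): a = [44, 3, 23, 71], b = [44, 3, 23, 71]

[44, 3, 23, 71]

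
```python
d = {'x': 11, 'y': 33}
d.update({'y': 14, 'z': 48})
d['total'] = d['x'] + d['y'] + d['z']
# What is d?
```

After line 1: d = {'x': 11, 'y': 33}
After line 2 (y overwritten, z added): d = {'x': 11, 'y': 14, 'z': 48}
After line 3 (total = 11 + 14 + 48 = 73): d = {'x': 11, 'y': 14, 'z': 48, 'total': 73}

{'x': 11, 'y': 14, 'z': 48, 'total': 73}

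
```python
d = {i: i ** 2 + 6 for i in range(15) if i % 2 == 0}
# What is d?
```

{0: 6, 2: 10, 4: 22, 6: 42, 8: 70, 10: 106, 12: 150, 14: 202}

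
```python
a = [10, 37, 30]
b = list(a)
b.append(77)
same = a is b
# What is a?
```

After line 1: a = [10, 37, 30]
After line 2 (b = list(a) is a shallow copy, new object): a = [10, 37, 30], b = [10, 37, 30]
After line 3 (append only mutates b): a = [10, 37, 30], b = [10, 37, 30, 77]
After line 4 (same = a is b; different objects -> False): same = False

[10, 37, 30]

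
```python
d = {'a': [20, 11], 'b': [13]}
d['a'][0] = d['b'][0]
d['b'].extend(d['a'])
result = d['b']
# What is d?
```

After line 1: d = {'a': [20, 11], 'b': [13]}
After line 2 (a[0] = b[0] = 13): d = {'a': [13, 11], 'b': [13]}
After line 3 (b.extend(a) appends [13, 11]): d = {'a': [13, 11], 'b': [13, 13, 11]}
After line 4: result = d['b'] = [13, 13, 11]

{'a': [13, 11], 'b': [13, 13, 11]}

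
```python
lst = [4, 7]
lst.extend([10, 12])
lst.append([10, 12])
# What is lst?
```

After line 1: lst = [4, 7]
After line 2 (extend unpacks [10, 12]): lst = [4, 7, 10, 12]
After line 3 (append adds [10, 12] as single element): lst = [4, 7, 10, 12, [10, 12]]

[4, 7, 10, 12, [10, 12]]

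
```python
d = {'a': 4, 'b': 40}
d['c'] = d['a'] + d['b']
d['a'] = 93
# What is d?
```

After line 1: d = {'a': 4, 'b': 40}
After line 2 (d['c'] = 4 + 40): d = {'a': 4, 'b': 40, 'c': 44}
After line 3: d = {'a': 93, 'b': 40, 'c': 44}

{'a': 93, 'b': 40, 'c': 44}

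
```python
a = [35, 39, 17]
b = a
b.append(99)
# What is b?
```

After line 1: a = [35, 39, 17]
After line 2 (b = a is an alias, same object): a = [35, 39, 17], b = [35, 39, 17]
After line 3 (b.append mutates the shared list): a = [35, 39, 17, 99], b = [35, 39, 17, 99]

[35, 39, 17, 99]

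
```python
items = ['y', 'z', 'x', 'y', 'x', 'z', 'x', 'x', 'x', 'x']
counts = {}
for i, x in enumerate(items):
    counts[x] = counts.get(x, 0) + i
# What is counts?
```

Initial: counts = {}, items = ['y', 'z', 'x', 'y', 'x', 'z', 'x', 'x', 'x', 'x']
i=0, x='y': counts = {'y': 0}
i=1, x='z': counts = {'y': 0, 'z': 1}
i=2, x='x': counts = {'y': 0, 'z': 1, 'x': 2}
i=3, x='y': counts = {'y': 3, 'z': 1, 'x': 2}
i=4, x='x': counts = {'y': 3, 'z': 1, 'x': 6}
i=5, x='z': counts = {'y': 3, 'z': 6, 'x': 6}
i=6, x='x': counts = {'y': 3, 'z': 6, 'x': 12}
i=7, x='x': counts = {'y': 3, 'z': 6, 'x': 19}
i=8, x='x': counts = {'y': 3, 'z': 6, 'x': 27}
i=9, x='x': counts = {'y': 3, 'z': 6, 'x': 36}

{'y': 3, 'z': 6, 'x': 36}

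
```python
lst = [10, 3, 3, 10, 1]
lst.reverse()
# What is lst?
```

[1, 10, 3, 3, 10]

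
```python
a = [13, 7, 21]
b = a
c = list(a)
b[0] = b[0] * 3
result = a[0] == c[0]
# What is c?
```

After line 1: a = [13, 7, 21]
After line 2 (b = a, alias): a = [13, 7, 21], b = [13, 7, 21]
After line 3 (c = list(a) is a copy, new object): c = [13, 7, 21]
After line 4 (b[0] = 13 * 3 = 39; mutates shared a/b): a = b = [39, 7, 21], c = [13, 7, 21]
After line 5 (a[0] = 39, c[0] = 13; result = False)

[13, 7, 21]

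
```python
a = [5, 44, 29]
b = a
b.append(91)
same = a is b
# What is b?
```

After line 1: a = [5, 44, 29]
After line 2 (b = a is an alias, same object): a = [5, 44, 29], b = [5, 44, 29]
After line 3 (b.append mutates the shared list): a = [5, 44, 29, 91], b = [5, 44, 29, 91]
After line 4 (same = a is b; same object -> True): same = True

[5, 44, 29, 91]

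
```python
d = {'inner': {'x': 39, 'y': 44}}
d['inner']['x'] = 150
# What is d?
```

After line 1: d = {'inner': {'x': 39, 'y': 44}}
After line 2 (inner x overwritten): d = {'inner': {'x': 150, 'y': 44}}

{'inner': {'x': 150, 'y': 44}}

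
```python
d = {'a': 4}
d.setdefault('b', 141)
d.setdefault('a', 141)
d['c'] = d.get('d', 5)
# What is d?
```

After line 1: d = {'a': 4}
After line 2 (setdefault adds 'b'=141): d = {'a': 4, 'b': 141}
After line 3 (setdefault 'a' no-op, already exists): d = {'a': 4, 'b': 141}
After line 4 (get('d', 5) returns default since 'd' not in d): d = {'a': 4, 'b': 141, 'c': 5}

{'a': 4, 'b': 141, 'c': 5}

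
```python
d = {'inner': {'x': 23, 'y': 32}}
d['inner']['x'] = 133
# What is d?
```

After line 1: d = {'inner': {'x': 23, 'y': 32}}
After line 2 (inner x overwritten): d = {'inner': {'x': 133, 'y': 32}}

{'inner': {'x': 133, 'y': 32}}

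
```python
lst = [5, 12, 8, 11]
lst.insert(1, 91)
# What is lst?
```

[5, 91, 12, 8, 11]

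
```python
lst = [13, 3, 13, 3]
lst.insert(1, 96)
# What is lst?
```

[13, 96, 3, 13, 3]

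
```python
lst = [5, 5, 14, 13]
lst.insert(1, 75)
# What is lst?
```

[5, 75, 5, 14, 13]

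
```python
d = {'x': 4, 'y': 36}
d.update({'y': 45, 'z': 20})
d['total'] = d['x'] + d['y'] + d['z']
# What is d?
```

After line 1: d = {'x': 4, 'y': 36}
After line 2 (y overwritten, z added): d = {'x': 4, 'y': 45, 'z': 20}
After line 3 (total = 4 + 45 + 20 = 69): d = {'x': 4, 'y': 45, 'z': 20, 'total': 69}

{'x': 4, 'y': 45, 'z': 20, 'total': 69}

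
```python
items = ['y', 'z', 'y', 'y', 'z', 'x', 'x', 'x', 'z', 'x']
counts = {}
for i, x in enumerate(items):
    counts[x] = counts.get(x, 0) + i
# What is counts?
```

Initial: counts = {}, items = ['y', 'z', 'y', 'y', 'z', 'x', 'x', 'x', 'z', 'x']
i=0, x='y': counts = {'y': 0}
i=1, x='z': counts = {'y': 0, 'z': 1}
i=2, x='y': counts = {'y': 2, 'z': 1}
i=3, x='y': counts = {'y': 5, 'z': 1}
i=4, x='z': counts = {'y': 5, 'z': 5}
i=5, x='x': counts = {'y': 5, 'z': 5, 'x': 5}
i=6, x='x': counts = {'y': 5, 'z': 5, 'x': 11}
i=7, x='x': counts = {'y': 5, 'z': 5, 'x': 18}
i=8, x='z': counts = {'y': 5, 'z': 13, 'x': 18}
i=9, x='x': counts = {'y': 5, 'z': 13, 'x': 27}

{'y': 5, 'z': 13, 'x': 27}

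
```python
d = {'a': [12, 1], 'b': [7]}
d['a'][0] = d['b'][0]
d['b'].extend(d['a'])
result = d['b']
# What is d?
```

After line 1: d = {'a': [12, 1], 'b': [7]}
After line 2 (a[0] = b[0] = 7): d = {'a': [7, 1], 'b': [7]}
After line 3 (b.extend(a) appends [7, 1]): d = {'a': [7, 1], 'b': [7, 7, 1]}
After line 4: result = d['b'] = [7, 7, 1]

{'a': [7, 1], 'b': [7, 7, 1]}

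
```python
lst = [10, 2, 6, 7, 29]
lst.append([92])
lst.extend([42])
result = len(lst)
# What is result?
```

After line 1: lst = [10, 2, 6, 7, 29]
After line 2 (append adds [92] as single element): lst = [10, 2, 6, 7, 29, [92]]
After line 3 (extend unpacks [42], adds 42): lst = [10, 2, 6, 7, 29, [92], 42]
After line 4: result = len(lst) = 7

7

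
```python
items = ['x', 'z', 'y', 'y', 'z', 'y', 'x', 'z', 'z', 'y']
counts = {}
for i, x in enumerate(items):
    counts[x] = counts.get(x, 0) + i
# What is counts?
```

Initial: counts = {}, items = ['x', 'z', 'y', 'y', 'z', 'y', 'x', 'z', 'z', 'y']
i=0, x='x': counts = {'x': 0}
i=1, x='z': counts = {'x': 0, 'z': 1}
i=2, x='y': counts = {'x': 0, 'z': 1, 'y': 2}
i=3, x='y': counts = {'x': 0, 'z': 1, 'y': 5}
i=4, x='z': counts = {'x': 0, 'z': 5, 'y': 5}
i=5, x='y': counts = {'x': 0, 'z': 5, 'y': 10}
i=6, x='x': counts = {'x': 6, 'z': 5, 'y': 10}
i=7, x='z': counts = {'x': 6, 'z': 12, 'y': 10}
i=8, x='z': counts = {'x': 6, 'z': 20, 'y': 10}
i=9, x='y': counts = {'x': 6, 'z': 20, 'y': 19}

{'x': 6, 'z': 20, 'y': 19}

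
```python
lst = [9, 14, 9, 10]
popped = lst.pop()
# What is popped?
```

10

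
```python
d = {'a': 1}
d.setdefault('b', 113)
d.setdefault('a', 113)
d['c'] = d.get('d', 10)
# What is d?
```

After line 1: d = {'a': 1}
After line 2 (setdefault adds 'b'=113): d = {'a': 1, 'b': 113}
After line 3 (setdefault 'a' no-op, already exists): d = {'a': 1, 'b': 113}
After line 4 (get('d', 10) returns default since 'd' not in d): d = {'a': 1, 'b': 113, 'c': 10}

{'a': 1, 'b': 113, 'c': 10}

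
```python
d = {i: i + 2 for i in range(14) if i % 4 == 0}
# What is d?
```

{0: 2, 4: 6, 8: 10, 12: 14}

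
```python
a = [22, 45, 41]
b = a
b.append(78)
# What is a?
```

After line 1: a = [22, 45, 41]
After line 2 (b = a is an alias, same object): a = [22, 45, 41], b = [22, 45, 41]
After line 3 (b.append mutates the shared list): a = [22, 45, 41, 78], b = [22, 45, 41, 78]

[22, 45, 41, 78]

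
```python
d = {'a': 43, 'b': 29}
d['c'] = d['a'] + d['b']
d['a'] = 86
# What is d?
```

After line 1: d = {'a': 43, 'b': 29}
After line 2 (d['c'] = 43 + 29): d = {'a': 43, 'b': 29, 'c': 72}
After line 3: d = {'a': 86, 'b': 29, 'c': 72}

{'a': 86, 'b': 29, 'c': 72}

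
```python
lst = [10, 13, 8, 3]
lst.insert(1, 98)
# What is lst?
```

[10, 98, 13, 8, 3]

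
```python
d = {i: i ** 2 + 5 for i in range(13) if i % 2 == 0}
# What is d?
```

{0: 5, 2: 9, 4: 21, 6: 41, 8: 69, 10: 105, 12: 149}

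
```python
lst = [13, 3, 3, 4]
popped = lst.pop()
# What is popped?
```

4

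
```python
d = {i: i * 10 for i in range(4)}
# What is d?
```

{0: 0, 1: 10, 2: 20, 3: 30}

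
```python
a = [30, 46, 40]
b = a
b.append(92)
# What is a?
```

After line 1: a = [30, 46, 40]
After line 2 (b = a is an alias, same object): a = [30, 46, 40], b = [30, 46, 40]
After line 3 (b.append mutates the shared list): a = [30, 46, 40, 92], b = [30, 46, 40, 92]

[30, 46, 40, 92]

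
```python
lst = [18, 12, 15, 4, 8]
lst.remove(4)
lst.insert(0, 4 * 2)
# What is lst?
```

After line 1: lst = [18, 12, 15, 4, 8]
After line 2 (remove first 4): lst = [18, 12, 15, 8]
After line 3 (insert 8 at index 0): lst = [8, 18, 12, 15, 8]

[8, 18, 12, 15, 8]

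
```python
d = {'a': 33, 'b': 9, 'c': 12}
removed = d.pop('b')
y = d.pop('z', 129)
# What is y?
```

After line 1: d = {'a': 33, 'b': 9, 'c': 12}
After line 2 (pop 'b' returns 9): d = {'a': 33, 'c': 12}, removed = 9
After line 3 (pop 'z' missing, returns default 129): d = {'a': 33, 'c': 12}, y = 129

129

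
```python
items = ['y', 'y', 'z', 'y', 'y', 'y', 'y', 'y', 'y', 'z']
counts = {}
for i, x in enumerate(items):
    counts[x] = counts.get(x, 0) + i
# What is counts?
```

Initial: counts = {}, items = ['y', 'y', 'z', 'y', 'y', 'y', 'y', 'y', 'y', 'z']
i=0, x='y': counts = {'y': 0}
i=1, x='y': counts = {'y': 1}
i=2, x='z': counts = {'y': 1, 'z': 2}
i=3, x='y': counts = {'y': 4, 'z': 2}
i=4, x='y': counts = {'y': 8, 'z': 2}
i=5, x='y': counts = {'y': 13, 'z': 2}
i=6, x='y': counts = {'y': 19, 'z': 2}
i=7, x='y': counts = {'y': 26, 'z': 2}
i=8, x='y': counts = {'y': 34, 'z': 2}
i=9, x='z': counts = {'y': 34, 'z': 11}

{'y': 34, 'z': 11}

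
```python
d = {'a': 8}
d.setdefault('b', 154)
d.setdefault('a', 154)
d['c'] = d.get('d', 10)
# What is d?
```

After line 1: d = {'a': 8}
After line 2 (setdefault adds 'b'=154): d = {'a': 8, 'b': 154}
After line 3 (setdefault 'a' no-op, already exists): d = {'a': 8, 'b': 154}
After line 4 (get('d', 10) returns default since 'd' not in d): d = {'a': 8, 'b': 154, 'c': 10}

{'a': 8, 'b': 154, 'c': 10}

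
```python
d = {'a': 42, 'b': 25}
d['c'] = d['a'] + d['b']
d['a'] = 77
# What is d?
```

After line 1: d = {'a': 42, 'b': 25}
After line 2 (d['c'] = 42 + 25): d = {'a': 42, 'b': 25, 'c': 67}
After line 3: d = {'a': 77, 'b': 25, 'c': 67}

{'a': 77, 'b': 25, 'c': 67}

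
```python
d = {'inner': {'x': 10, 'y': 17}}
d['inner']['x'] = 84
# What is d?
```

After line 1: d = {'inner': {'x': 10, 'y': 17}}
After line 2 (inner x overwritten): d = {'inner': {'x': 84, 'y': 17}}

{'inner': {'x': 84, 'y': 17}}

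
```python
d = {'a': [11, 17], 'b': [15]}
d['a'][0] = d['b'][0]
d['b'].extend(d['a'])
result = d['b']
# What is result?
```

After line 1: d = {'a': [11, 17], 'b': [15]}
After line 2 (a[0] = b[0] = 15): d = {'a': [15, 17], 'b': [15]}
After line 3 (b.extend(a) appends [15, 17]): d = {'a': [15, 17], 'b': [15, 15, 17]}
After line 4: result = d['b'] = [15, 15, 17]

[15, 15, 17]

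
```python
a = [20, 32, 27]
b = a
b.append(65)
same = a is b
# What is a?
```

After line 1: a = [20, 32, 27]
After line 2 (b = a is an alias, same object): a = [20, 32, 27], b = [20, 32, 27]
After line 3 (b.append mutates the shared list): a = [20, 32, 27, 65], b = [20, 32, 27, 65]
After line 4 (same = a is b; same object -> True): same = True

[20, 32, 27, 65]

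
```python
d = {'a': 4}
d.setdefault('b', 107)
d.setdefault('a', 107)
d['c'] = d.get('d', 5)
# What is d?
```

After line 1: d = {'a': 4}
After line 2 (setdefault adds 'b'=107): d = {'a': 4, 'b': 107}
After line 3 (setdefault 'a' no-op, already exists): d = {'a': 4, 'b': 107}
After line 4 (get('d', 5) returns default since 'd' not in d): d = {'a': 4, 'b': 107, 'c': 5}

{'a': 4, 'b': 107, 'c': 5}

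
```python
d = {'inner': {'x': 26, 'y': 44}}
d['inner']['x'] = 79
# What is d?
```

After line 1: d = {'inner': {'x': 26, 'y': 44}}
After line 2 (inner x overwritten): d = {'inner': {'x': 79, 'y': 44}}

{'inner': {'x': 79, 'y': 44}}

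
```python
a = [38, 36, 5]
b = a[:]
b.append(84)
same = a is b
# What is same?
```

After line 1: a = [38, 36, 5]
After line 2 (b = a[:] is a shallow copy, new object): a = [38, 36, 5], b = [38, 36, 5]
After line 3 (append only mutates b): a = [38, 36, 5], b = [38, 36, 5, 84]
After line 4 (same = a is b; different objects -> False): same = False

False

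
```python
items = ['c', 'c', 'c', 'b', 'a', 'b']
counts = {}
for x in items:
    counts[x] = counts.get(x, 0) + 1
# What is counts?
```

Initial: counts = {}, items = ['c', 'c', 'c', 'b', 'a', 'b']
See 'c': counts = {'c': 1}
See 'c': counts = {'c': 2}
See 'c': counts = {'c': 3}
See 'b': counts = {'c': 3, 'b': 1}
See 'a': counts = {'c': 3, 'b': 1, 'a': 1}
See 'b': counts = {'c': 3, 'b': 2, 'a': 1}

{'c': 3, 'b': 2, 'a': 1}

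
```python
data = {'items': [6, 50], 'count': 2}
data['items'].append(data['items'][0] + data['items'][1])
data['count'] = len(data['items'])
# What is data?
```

After line 1: data = {'items': [6, 50], 'count': 2}
After line 2 (append 6 + 50 = 56): data = {'items': [6, 50, 56], 'count': 2}
After line 3 (count = len(items) = 3): data = {'items': [6, 50, 56], 'count': 3}

{'items': [6, 50, 56], 'count': 3}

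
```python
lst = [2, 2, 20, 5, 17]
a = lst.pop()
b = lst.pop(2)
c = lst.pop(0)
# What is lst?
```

After line 1: lst = [2, 2, 20, 5, 17]
After line 2 (pop() -> a = 17): lst = [2, 2, 20, 5]
After line 3 (pop(2) -> b = 20): lst = [2, 2, 5]
After line 4 (pop(0) -> c = 2): lst = [2, 5]

[2, 5]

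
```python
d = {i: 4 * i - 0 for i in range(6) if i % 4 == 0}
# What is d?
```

{0: 0, 4: 16}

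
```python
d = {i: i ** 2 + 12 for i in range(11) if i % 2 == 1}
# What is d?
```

{1: 13, 3: 21, 5: 37, 7: 61, 9: 93}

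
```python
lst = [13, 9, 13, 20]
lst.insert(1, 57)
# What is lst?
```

[13, 57, 9, 13, 20]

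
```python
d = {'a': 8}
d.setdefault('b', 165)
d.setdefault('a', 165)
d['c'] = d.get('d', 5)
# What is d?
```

After line 1: d = {'a': 8}
After line 2 (setdefault adds 'b'=165): d = {'a': 8, 'b': 165}
After line 3 (setdefault 'a' no-op, already exists): d = {'a': 8, 'b': 165}
After line 4 (get('d', 5) returns default since 'd' not in d): d = {'a': 8, 'b': 165, 'c': 5}

{'a': 8, 'b': 165, 'c': 5}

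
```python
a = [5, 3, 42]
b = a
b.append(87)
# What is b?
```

After line 1: a = [5, 3, 42]
After line 2 (b = a is an alias, same object): a = [5, 3, 42], b = [5, 3, 42]
After line 3 (b.append mutates the shared list): a = [5, 3, 42, 87], b = [5, 3, 42, 87]

[5, 3, 42, 87]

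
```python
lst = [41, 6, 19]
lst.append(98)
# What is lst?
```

[41, 6, 19, 98]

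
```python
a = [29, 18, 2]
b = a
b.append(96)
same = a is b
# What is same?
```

After line 1: a = [29, 18, 2]
After line 2 (b = a is an alias, same object): a = [29, 18, 2], b = [29, 18, 2]
After line 3 (b.append mutates the shared list): a = [29, 18, 2, 96], b = [29, 18, 2, 96]
After line 4 (same = a is b; same object -> True): same = True

True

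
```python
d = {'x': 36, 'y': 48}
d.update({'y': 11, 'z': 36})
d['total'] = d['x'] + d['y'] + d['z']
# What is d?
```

After line 1: d = {'x': 36, 'y': 48}
After line 2 (y overwritten, z added): d = {'x': 36, 'y': 11, 'z': 36}
After line 3 (total = 36 + 11 + 36 = 83): d = {'x': 36, 'y': 11, 'z': 36, 'total': 83}

{'x': 36, 'y': 11, 'z': 36, 'total': 83}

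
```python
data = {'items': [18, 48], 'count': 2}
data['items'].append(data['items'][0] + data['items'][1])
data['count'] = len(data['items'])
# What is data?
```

After line 1: data = {'items': [18, 48], 'count': 2}
After line 2 (append 18 + 48 = 66): data = {'items': [18, 48, 66], 'count': 2}
After line 3 (count = len(items) = 3): data = {'items': [18, 48, 66], 'count': 3}

{'items': [18, 48, 66], 'count': 3}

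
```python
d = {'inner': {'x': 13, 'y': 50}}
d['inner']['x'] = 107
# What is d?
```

After line 1: d = {'inner': {'x': 13, 'y': 50}}
After line 2 (inner x overwritten): d = {'inner': {'x': 107, 'y': 50}}

{'inner': {'x': 107, 'y': 50}}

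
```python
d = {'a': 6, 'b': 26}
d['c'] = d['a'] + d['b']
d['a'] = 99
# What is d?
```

After line 1: d = {'a': 6, 'b': 26}
After line 2 (d['c'] = 6 + 26): d = {'a': 6, 'b': 26, 'c': 32}
After line 3: d = {'a': 99, 'b': 26, 'c': 32}

{'a': 99, 'b': 26, 'c': 32}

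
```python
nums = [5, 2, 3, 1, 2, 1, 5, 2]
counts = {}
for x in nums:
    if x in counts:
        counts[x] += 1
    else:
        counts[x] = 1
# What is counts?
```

Initial: counts = {}, nums = [5, 2, 3, 1, 2, 1, 5, 2]
See 5: counts = {5: 1}
See 2: counts = {5: 1, 2: 1}
See 3: counts = {5: 1, 2: 1, 3: 1}
See 1: counts = {5: 1, 2: 1, 3: 1, 1: 1}
See 2: counts = {5: 1, 2: 2, 3: 1, 1: 1}
See 1: counts = {5: 1, 2: 2, 3: 1, 1: 2}
See 5: counts = {5: 2, 2: 2, 3: 1, 1: 2}
See 2: counts = {5: 2, 2: 3, 3: 1, 1: 2}

{5: 2, 2: 3, 3: 1, 1: 2}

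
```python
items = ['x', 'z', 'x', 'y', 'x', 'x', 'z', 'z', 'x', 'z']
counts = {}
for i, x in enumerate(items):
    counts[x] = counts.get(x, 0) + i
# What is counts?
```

Initial: counts = {}, items = ['x', 'z', 'x', 'y', 'x', 'x', 'z', 'z', 'x', 'z']
i=0, x='x': counts = {'x': 0}
i=1, x='z': counts = {'x': 0, 'z': 1}
i=2, x='x': counts = {'x': 2, 'z': 1}
i=3, x='y': counts = {'x': 2, 'z': 1, 'y': 3}
i=4, x='x': counts = {'x': 6, 'z': 1, 'y': 3}
i=5, x='x': counts = {'x': 11, 'z': 1, 'y': 3}
i=6, x='z': counts = {'x': 11, 'z': 7, 'y': 3}
i=7, x='z': counts = {'x': 11, 'z': 14, 'y': 3}
i=8, x='x': counts = {'x': 19, 'z': 14, 'y': 3}
i=9, x='z': counts = {'x': 19, 'z': 23, 'y': 3}

{'x': 19, 'z': 23, 'y': 3}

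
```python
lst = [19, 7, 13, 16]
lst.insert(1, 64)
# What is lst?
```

[19, 64, 7, 13, 16]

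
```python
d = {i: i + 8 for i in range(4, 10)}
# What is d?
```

{4: 12, 5: 13, 6: 14, 7: 15, 8: 16, 9: 17}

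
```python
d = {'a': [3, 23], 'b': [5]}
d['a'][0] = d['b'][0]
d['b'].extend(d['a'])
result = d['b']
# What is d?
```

After line 1: d = {'a': [3, 23], 'b': [5]}
After line 2 (a[0] = b[0] = 5): d = {'a': [5, 23], 'b': [5]}
After line 3 (b.extend(a) appends [5, 23]): d = {'a': [5, 23], 'b': [5, 5, 23]}
After line 4: result = d['b'] = [5, 5, 23]

{'a': [5, 23], 'b': [5, 5, 23]}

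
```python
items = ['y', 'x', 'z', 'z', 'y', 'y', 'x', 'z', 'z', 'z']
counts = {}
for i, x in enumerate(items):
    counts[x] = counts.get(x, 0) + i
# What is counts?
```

Initial: counts = {}, items = ['y', 'x', 'z', 'z', 'y', 'y', 'x', 'z', 'z', 'z']
i=0, x='y': counts = {'y': 0}
i=1, x='x': counts = {'y': 0, 'x': 1}
i=2, x='z': counts = {'y': 0, 'x': 1, 'z': 2}
i=3, x='z': counts = {'y': 0, 'x': 1, 'z': 5}
i=4, x='y': counts = {'y': 4, 'x': 1, 'z': 5}
i=5, x='y': counts = {'y': 9, 'x': 1, 'z': 5}
i=6, x='x': counts = {'y': 9, 'x': 7, 'z': 5}
i=7, x='z': counts = {'y': 9, 'x': 7, 'z': 12}
i=8, x='z': counts = {'y': 9, 'x': 7, 'z': 20}
i=9, x='z': counts = {'y': 9, 'x': 7, 'z': 29}

{'y': 9, 'x': 7, 'z': 29}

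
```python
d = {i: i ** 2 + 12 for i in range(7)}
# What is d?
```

{0: 12, 1: 13, 2: 16, 3: 21, 4: 28, 5: 37, 6: 48}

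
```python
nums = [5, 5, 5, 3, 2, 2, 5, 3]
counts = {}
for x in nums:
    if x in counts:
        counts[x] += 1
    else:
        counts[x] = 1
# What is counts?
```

Initial: counts = {}, nums = [5, 5, 5, 3, 2, 2, 5, 3]
See 5: counts = {5: 1}
See 5: counts = {5: 2}
See 5: counts = {5: 3}
See 3: counts = {5: 3, 3: 1}
See 2: counts = {5: 3, 3: 1, 2: 1}
See 2: counts = {5: 3, 3: 1, 2: 2}
See 5: counts = {5: 4, 3: 1, 2: 2}
See 3: counts = {5: 4, 3: 2, 2: 2}

{5: 4, 3: 2, 2: 2}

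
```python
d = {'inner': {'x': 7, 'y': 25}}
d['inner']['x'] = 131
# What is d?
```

After line 1: d = {'inner': {'x': 7, 'y': 25}}
After line 2 (inner x overwritten): d = {'inner': {'x': 131, 'y': 25}}

{'inner': {'x': 131, 'y': 25}}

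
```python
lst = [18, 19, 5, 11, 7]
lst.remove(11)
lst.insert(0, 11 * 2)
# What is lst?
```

After line 1: lst = [18, 19, 5, 11, 7]
After line 2 (remove first 11): lst = [18, 19, 5, 7]
After line 3 (insert 22 at index 0): lst = [22, 18, 19, 5, 7]

[22, 18, 19, 5, 7]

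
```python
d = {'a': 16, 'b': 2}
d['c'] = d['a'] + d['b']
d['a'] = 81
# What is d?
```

After line 1: d = {'a': 16, 'b': 2}
After line 2 (d['c'] = 16 + 2): d = {'a': 16, 'b': 2, 'c': 18}
After line 3: d = {'a': 81, 'b': 2, 'c': 18}

{'a': 81, 'b': 2, 'c': 18}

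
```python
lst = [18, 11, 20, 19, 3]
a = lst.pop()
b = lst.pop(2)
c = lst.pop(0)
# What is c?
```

After line 1: lst = [18, 11, 20, 19, 3]
After line 2 (pop() -> a = 3): lst = [18, 11, 20, 19]
After line 3 (pop(2) -> b = 20): lst = [18, 11, 19]
After line 4 (pop(0) -> c = 18): lst = [11, 19]

18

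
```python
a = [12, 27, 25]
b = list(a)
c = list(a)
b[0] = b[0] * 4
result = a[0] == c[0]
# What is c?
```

After line 1: a = [12, 27, 25]
After line 2 (b = list(a), copy): a = [12, 27, 25], b = [12, 27, 25]
After line 3 (c = list(a) is a copy, new object): c = [12, 27, 25]
After line 4 (b[0] = 12 * 4 = 48; only b mutates (copy)): a = [12, 27, 25], b = [48, 27, 25], c = [12, 27, 25]
After line 5 (a[0] = 12, c[0] = 12; result = True)

[12, 27, 25]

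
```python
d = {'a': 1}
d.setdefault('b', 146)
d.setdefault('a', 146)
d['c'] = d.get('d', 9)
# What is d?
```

After line 1: d = {'a': 1}
After line 2 (setdefault adds 'b'=146): d = {'a': 1, 'b': 146}
After line 3 (setdefault 'a' no-op, already exists): d = {'a': 1, 'b': 146}
After line 4 (get('d', 9) returns default since 'd' not in d): d = {'a': 1, 'b': 146, 'c': 9}

{'a': 1, 'b': 146, 'c': 9}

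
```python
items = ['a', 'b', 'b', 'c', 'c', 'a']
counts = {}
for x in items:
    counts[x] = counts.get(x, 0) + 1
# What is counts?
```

Initial: counts = {}, items = ['a', 'b', 'b', 'c', 'c', 'a']
See 'a': counts = {'a': 1}
See 'b': counts = {'a': 1, 'b': 1}
See 'b': counts = {'a': 1, 'b': 2}
See 'c': counts = {'a': 1, 'b': 2, 'c': 1}
See 'c': counts = {'a': 1, 'b': 2, 'c': 2}
See 'a': counts = {'a': 2, 'b': 2, 'c': 2}

{'a': 2, 'b': 2, 'c': 2}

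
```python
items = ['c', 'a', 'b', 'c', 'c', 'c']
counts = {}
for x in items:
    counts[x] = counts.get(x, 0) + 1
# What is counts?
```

Initial: counts = {}, items = ['c', 'a', 'b', 'c', 'c', 'c']
See 'c': counts = {'c': 1}
See 'a': counts = {'c': 1, 'a': 1}
See 'b': counts = {'c': 1, 'a': 1, 'b': 1}
See 'c': counts = {'c': 2, 'a': 1, 'b': 1}
See 'c': counts = {'c': 3, 'a': 1, 'b': 1}
See 'c': counts = {'c': 4, 'a': 1, 'b': 1}

{'c': 4, 'a': 1, 'b': 1}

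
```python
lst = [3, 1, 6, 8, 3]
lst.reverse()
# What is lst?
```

[3, 8, 6, 1, 3]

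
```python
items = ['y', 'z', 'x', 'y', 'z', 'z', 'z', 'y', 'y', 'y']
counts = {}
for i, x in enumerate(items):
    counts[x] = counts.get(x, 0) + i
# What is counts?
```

Initial: counts = {}, items = ['y', 'z', 'x', 'y', 'z', 'z', 'z', 'y', 'y', 'y']
i=0, x='y': counts = {'y': 0}
i=1, x='z': counts = {'y': 0, 'z': 1}
i=2, x='x': counts = {'y': 0, 'z': 1, 'x': 2}
i=3, x='y': counts = {'y': 3, 'z': 1, 'x': 2}
i=4, x='z': counts = {'y': 3, 'z': 5, 'x': 2}
i=5, x='z': counts = {'y': 3, 'z': 10, 'x': 2}
i=6, x='z': counts = {'y': 3, 'z': 16, 'x': 2}
i=7, x='y': counts = {'y': 10, 'z': 16, 'x': 2}
i=8, x='y': counts = {'y': 18, 'z': 16, 'x': 2}
i=9, x='y': counts = {'y': 27, 'z': 16, 'x': 2}

{'y': 27, 'z': 16, 'x': 2}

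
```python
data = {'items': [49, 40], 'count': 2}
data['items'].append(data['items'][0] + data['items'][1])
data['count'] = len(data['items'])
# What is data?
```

After line 1: data = {'items': [49, 40], 'count': 2}
After line 2 (append 49 + 40 = 89): data = {'items': [49, 40, 89], 'count': 2}
After line 3 (count = len(items) = 3): data = {'items': [49, 40, 89], 'count': 3}

{'items': [49, 40, 89], 'count': 3}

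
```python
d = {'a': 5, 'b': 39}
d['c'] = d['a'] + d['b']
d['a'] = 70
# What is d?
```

After line 1: d = {'a': 5, 'b': 39}
After line 2 (d['c'] = 5 + 39): d = {'a': 5, 'b': 39, 'c': 44}
After line 3: d = {'a': 70, 'b': 39, 'c': 44}

{'a': 70, 'b': 39, 'c': 44}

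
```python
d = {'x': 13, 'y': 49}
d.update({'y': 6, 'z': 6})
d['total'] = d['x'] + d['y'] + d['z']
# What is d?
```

After line 1: d = {'x': 13, 'y': 49}
After line 2 (y overwritten, z added): d = {'x': 13, 'y': 6, 'z': 6}
After line 3 (total = 13 + 6 + 6 = 25): d = {'x': 13, 'y': 6, 'z': 6, 'total': 25}

{'x': 13, 'y': 6, 'z': 6, 'total': 25}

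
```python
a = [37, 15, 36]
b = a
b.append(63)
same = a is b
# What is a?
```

After line 1: a = [37, 15, 36]
After line 2 (b = a is an alias, same object): a = [37, 15, 36], b = [37, 15, 36]
After line 3 (b.append mutates the shared list): a = [37, 15, 36, 63], b = [37, 15, 36, 63]
After line 4 (same = a is b; same object -> True): same = True

[37, 15, 36, 63]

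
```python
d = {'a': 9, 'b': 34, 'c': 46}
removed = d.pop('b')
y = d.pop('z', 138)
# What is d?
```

After line 1: d = {'a': 9, 'b': 34, 'c': 46}
After line 2 (pop 'b' returns 34): d = {'a': 9, 'c': 46}, removed = 34
After line 3 (pop 'z' missing, returns default 138): d = {'a': 9, 'c': 46}, y = 138

{'a': 9, 'c': 46}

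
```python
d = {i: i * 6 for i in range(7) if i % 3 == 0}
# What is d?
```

{0: 0, 3: 18, 6: 36}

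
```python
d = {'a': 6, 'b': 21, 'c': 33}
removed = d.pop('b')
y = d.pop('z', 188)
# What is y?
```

After line 1: d = {'a': 6, 'b': 21, 'c': 33}
After line 2 (pop 'b' returns 21): d = {'a': 6, 'c': 33}, removed = 21
After line 3 (pop 'z' missing, returns default 188): d = {'a': 6, 'c': 33}, y = 188

188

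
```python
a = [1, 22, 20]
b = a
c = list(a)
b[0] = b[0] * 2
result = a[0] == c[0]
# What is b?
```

After line 1: a = [1, 22, 20]
After line 2 (b = a, alias): a = [1, 22, 20], b = [1, 22, 20]
After line 3 (c = list(a) is a copy, new object): c = [1, 22, 20]
After line 4 (b[0] = 1 * 2 = 2; mutates shared a/b): a = b = [2, 22, 20], c = [1, 22, 20]
After line 5 (a[0] = 2, c[0] = 1; result = False)

[2, 22, 20]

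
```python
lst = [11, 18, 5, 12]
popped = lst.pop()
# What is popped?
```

12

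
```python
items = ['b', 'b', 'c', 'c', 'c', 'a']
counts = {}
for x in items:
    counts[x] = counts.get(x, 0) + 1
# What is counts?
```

Initial: counts = {}, items = ['b', 'b', 'c', 'c', 'c', 'a']
See 'b': counts = {'b': 1}
See 'b': counts = {'b': 2}
See 'c': counts = {'b': 2, 'c': 1}
See 'c': counts = {'b': 2, 'c': 2}
See 'c': counts = {'b': 2, 'c': 3}
See 'a': counts = {'b': 2, 'c': 3, 'a': 1}

{'b': 2, 'c': 3, 'a': 1}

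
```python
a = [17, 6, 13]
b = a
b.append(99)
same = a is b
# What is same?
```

After line 1: a = [17, 6, 13]
After line 2 (b = a is an alias, same object): a = [17, 6, 13], b = [17, 6, 13]
After line 3 (b.append mutates the shared list): a = [17, 6, 13, 99], b = [17, 6, 13, 99]
After line 4 (same = a is b; same object -> True): same = True

True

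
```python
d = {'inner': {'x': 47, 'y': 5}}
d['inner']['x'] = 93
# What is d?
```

After line 1: d = {'inner': {'x': 47, 'y': 5}}
After line 2 (inner x overwritten): d = {'inner': {'x': 93, 'y': 5}}

{'inner': {'x': 93, 'y': 5}}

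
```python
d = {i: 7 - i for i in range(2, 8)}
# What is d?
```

{2: 5, 3: 4, 4: 3, 5: 2, 6: 1, 7: 0}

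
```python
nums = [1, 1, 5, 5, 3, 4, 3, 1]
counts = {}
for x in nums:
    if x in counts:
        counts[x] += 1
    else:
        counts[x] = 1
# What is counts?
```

Initial: counts = {}, nums = [1, 1, 5, 5, 3, 4, 3, 1]
See 1: counts = {1: 1}
See 1: counts = {1: 2}
See 5: counts = {1: 2, 5: 1}
See 5: counts = {1: 2, 5: 2}
See 3: counts = {1: 2, 5: 2, 3: 1}
See 4: counts = {1: 2, 5: 2, 3: 1, 4: 1}
See 3: counts = {1: 2, 5: 2, 3: 2, 4: 1}
See 1: counts = {1: 3, 5: 2, 3: 2, 4: 1}

{1: 3, 5: 2, 3: 2, 4: 1}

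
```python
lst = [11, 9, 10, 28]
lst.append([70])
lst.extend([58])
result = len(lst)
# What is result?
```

After line 1: lst = [11, 9, 10, 28]
After line 2 (append adds [70] as single element): lst = [11, 9, 10, 28, [70]]
After line 3 (extend unpacks [58], adds 58): lst = [11, 9, 10, 28, [70], 58]
After line 4: result = len(lst) = 6

6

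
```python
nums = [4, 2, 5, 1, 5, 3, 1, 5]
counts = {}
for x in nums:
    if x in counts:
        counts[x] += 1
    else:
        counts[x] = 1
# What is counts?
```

Initial: counts = {}, nums = [4, 2, 5, 1, 5, 3, 1, 5]
See 4: counts = {4: 1}
See 2: counts = {4: 1, 2: 1}
See 5: counts = {4: 1, 2: 1, 5: 1}
See 1: counts = {4: 1, 2: 1, 5: 1, 1: 1}
See 5: counts = {4: 1, 2: 1, 5: 2, 1: 1}
See 3: counts = {4: 1, 2: 1, 5: 2, 1: 1, 3: 1}
See 1: counts = {4: 1, 2: 1, 5: 2, 1: 2, 3: 1}
See 5: counts = {4: 1, 2: 1, 5: 3, 1: 2, 3: 1}

{4: 1, 2: 1, 5: 3, 1: 2, 3: 1}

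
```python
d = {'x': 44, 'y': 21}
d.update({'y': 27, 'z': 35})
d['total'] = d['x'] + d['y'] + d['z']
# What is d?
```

After line 1: d = {'x': 44, 'y': 21}
After line 2 (y overwritten, z added): d = {'x': 44, 'y': 27, 'z': 35}
After line 3 (total = 44 + 27 + 35 = 106): d = {'x': 44, 'y': 27, 'z': 35, 'total': 106}

{'x': 44, 'y': 27, 'z': 35, 'total': 106}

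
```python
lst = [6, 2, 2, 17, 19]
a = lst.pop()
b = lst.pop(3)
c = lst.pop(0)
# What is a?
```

After line 1: lst = [6, 2, 2, 17, 19]
After line 2 (pop() -> a = 19): lst = [6, 2, 2, 17]
After line 3 (pop(3) -> b = 17): lst = [6, 2, 2]
After line 4 (pop(0) -> c = 6): lst = [2, 2]

19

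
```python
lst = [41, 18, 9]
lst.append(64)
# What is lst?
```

[41, 18, 9, 64]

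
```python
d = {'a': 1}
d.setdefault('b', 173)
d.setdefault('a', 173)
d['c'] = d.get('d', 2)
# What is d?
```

After line 1: d = {'a': 1}
After line 2 (setdefault adds 'b'=173): d = {'a': 1, 'b': 173}
After line 3 (setdefault 'a' no-op, already exists): d = {'a': 1, 'b': 173}
After line 4 (get('d', 2) returns default since 'd' not in d): d = {'a': 1, 'b': 173, 'c': 2}

{'a': 1, 'b': 173, 'c': 2}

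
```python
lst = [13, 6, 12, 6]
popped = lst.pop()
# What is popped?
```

6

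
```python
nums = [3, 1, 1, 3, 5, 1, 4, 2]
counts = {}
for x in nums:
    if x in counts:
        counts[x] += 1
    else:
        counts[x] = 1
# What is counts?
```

Initial: counts = {}, nums = [3, 1, 1, 3, 5, 1, 4, 2]
See 3: counts = {3: 1}
See 1: counts = {3: 1, 1: 1}
See 1: counts = {3: 1, 1: 2}
See 3: counts = {3: 2, 1: 2}
See 5: counts = {3: 2, 1: 2, 5: 1}
See 1: counts = {3: 2, 1: 3, 5: 1}
See 4: counts = {3: 2, 1: 3, 5: 1, 4: 1}
See 2: counts = {3: 2, 1: 3, 5: 1, 4: 1, 2: 1}

{3: 2, 1: 3, 5: 1, 4: 1, 2: 1}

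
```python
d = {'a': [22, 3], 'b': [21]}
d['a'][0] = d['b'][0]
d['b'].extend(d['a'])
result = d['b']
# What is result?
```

After line 1: d = {'a': [22, 3], 'b': [21]}
After line 2 (a[0] = b[0] = 21): d = {'a': [21, 3], 'b': [21]}
After line 3 (b.extend(a) appends [21, 3]): d = {'a': [21, 3], 'b': [21, 21, 3]}
After line 4: result = d['b'] = [21, 21, 3]

[21, 21, 3]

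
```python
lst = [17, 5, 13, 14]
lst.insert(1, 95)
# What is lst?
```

[17, 95, 5, 13, 14]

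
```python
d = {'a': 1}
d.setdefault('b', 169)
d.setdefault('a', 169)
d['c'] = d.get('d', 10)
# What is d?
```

After line 1: d = {'a': 1}
After line 2 (setdefault adds 'b'=169): d = {'a': 1, 'b': 169}
After line 3 (setdefault 'a' no-op, already exists): d = {'a': 1, 'b': 169}
After line 4 (get('d', 10) returns default since 'd' not in d): d = {'a': 1, 'b': 169, 'c': 10}

{'a': 1, 'b': 169, 'c': 10}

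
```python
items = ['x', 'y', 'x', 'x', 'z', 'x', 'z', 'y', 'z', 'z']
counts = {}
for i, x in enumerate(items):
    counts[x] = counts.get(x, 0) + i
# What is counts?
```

Initial: counts = {}, items = ['x', 'y', 'x', 'x', 'z', 'x', 'z', 'y', 'z', 'z']
i=0, x='x': counts = {'x': 0}
i=1, x='y': counts = {'x': 0, 'y': 1}
i=2, x='x': counts = {'x': 2, 'y': 1}
i=3, x='x': counts = {'x': 5, 'y': 1}
i=4, x='z': counts = {'x': 5, 'y': 1, 'z': 4}
i=5, x='x': counts = {'x': 10, 'y': 1, 'z': 4}
i=6, x='z': counts = {'x': 10, 'y': 1, 'z': 10}
i=7, x='y': counts = {'x': 10, 'y': 8, 'z': 10}
i=8, x='z': counts = {'x': 10, 'y': 8, 'z': 18}
i=9, x='z': counts = {'x': 10, 'y': 8, 'z': 27}

{'x': 10, 'y': 8, 'z': 27}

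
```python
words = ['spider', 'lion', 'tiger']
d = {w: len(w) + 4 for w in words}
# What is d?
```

{'spider': 10, 'lion': 8, 'tiger': 9}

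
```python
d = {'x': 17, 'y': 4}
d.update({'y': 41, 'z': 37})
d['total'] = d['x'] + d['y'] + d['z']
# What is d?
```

After line 1: d = {'x': 17, 'y': 4}
After line 2 (y overwritten, z added): d = {'x': 17, 'y': 41, 'z': 37}
After line 3 (total = 17 + 41 + 37 = 95): d = {'x': 17, 'y': 41, 'z': 37, 'total': 95}

{'x': 17, 'y': 41, 'z': 37, 'total': 95}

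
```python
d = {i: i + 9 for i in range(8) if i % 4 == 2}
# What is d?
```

{2: 11, 6: 15}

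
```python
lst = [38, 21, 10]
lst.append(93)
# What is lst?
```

[38, 21, 10, 93]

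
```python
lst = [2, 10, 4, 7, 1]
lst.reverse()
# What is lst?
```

[1, 7, 4, 10, 2]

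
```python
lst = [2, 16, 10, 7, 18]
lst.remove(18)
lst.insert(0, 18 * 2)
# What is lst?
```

After line 1: lst = [2, 16, 10, 7, 18]
After line 2 (remove first 18): lst = [2, 16, 10, 7]
After line 3 (insert 36 at index 0): lst = [36, 2, 16, 10, 7]

[36, 2, 16, 10, 7]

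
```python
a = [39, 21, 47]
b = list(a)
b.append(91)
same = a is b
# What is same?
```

After line 1: a = [39, 21, 47]
After line 2 (b = list(a) is a shallow copy, new object): a = [39, 21, 47], b = [39, 21, 47]
After line 3 (append only mutates b): a = [39, 21, 47], b = [39, 21, 47, 91]
After line 4 (same = a is b; different objects -> False): same = False

False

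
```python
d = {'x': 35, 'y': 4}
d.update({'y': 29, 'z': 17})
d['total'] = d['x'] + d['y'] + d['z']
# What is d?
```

After line 1: d = {'x': 35, 'y': 4}
After line 2 (y overwritten, z added): d = {'x': 35, 'y': 29, 'z': 17}
After line 3 (total = 35 + 29 + 17 = 81): d = {'x': 35, 'y': 29, 'z': 17, 'total': 81}

{'x': 35, 'y': 29, 'z': 17, 'total': 81}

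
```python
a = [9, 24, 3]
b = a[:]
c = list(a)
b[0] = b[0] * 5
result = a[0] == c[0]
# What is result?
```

After line 1: a = [9, 24, 3]
After line 2 (b = a[:], copy): a = [9, 24, 3], b = [9, 24, 3]
After line 3 (c = list(a) is a copy, new object): c = [9, 24, 3]
After line 4 (b[0] = 9 * 5 = 45; only b mutates (copy)): a = [9, 24, 3], b = [45, 24, 3], c = [9, 24, 3]
After line 5 (a[0] = 9, c[0] = 9; result = True)

True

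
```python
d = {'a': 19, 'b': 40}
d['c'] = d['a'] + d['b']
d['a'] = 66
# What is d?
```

After line 1: d = {'a': 19, 'b': 40}
After line 2 (d['c'] = 19 + 40): d = {'a': 19, 'b': 40, 'c': 59}
After line 3: d = {'a': 66, 'b': 40, 'c': 59}

{'a': 66, 'b': 40, 'c': 59}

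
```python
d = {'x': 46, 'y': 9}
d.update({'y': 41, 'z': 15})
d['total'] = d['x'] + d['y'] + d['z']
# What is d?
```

After line 1: d = {'x': 46, 'y': 9}
After line 2 (y overwritten, z added): d = {'x': 46, 'y': 41, 'z': 15}
After line 3 (total = 46 + 41 + 15 = 102): d = {'x': 46, 'y': 41, 'z': 15, 'total': 102}

{'x': 46, 'y': 41, 'z': 15, 'total': 102}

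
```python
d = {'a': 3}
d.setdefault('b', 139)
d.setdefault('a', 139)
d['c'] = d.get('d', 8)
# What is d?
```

After line 1: d = {'a': 3}
After line 2 (setdefault adds 'b'=139): d = {'a': 3, 'b': 139}
After line 3 (setdefault 'a' no-op, already exists): d = {'a': 3, 'b': 139}
After line 4 (get('d', 8) returns default since 'd' not in d): d = {'a': 3, 'b': 139, 'c': 8}

{'a': 3, 'b': 139, 'c': 8}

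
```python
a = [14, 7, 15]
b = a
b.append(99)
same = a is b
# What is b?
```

After line 1: a = [14, 7, 15]
After line 2 (b = a is an alias, same object): a = [14, 7, 15], b = [14, 7, 15]
After line 3 (b.append mutates the shared list): a = [14, 7, 15, 99], b = [14, 7, 15, 99]
After line 4 (same = a is b; same object -> True): same = True

[14, 7, 15, 99]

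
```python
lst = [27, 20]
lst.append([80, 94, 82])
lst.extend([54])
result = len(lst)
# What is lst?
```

After line 1: lst = [27, 20]
After line 2 (append adds [80, 94, 82] as single element): lst = [27, 20, [80, 94, 82]]
After line 3 (extend unpacks [54], adds 54): lst = [27, 20, [80, 94, 82], 54]
After line 4: result = len(lst) = 4

[27, 20, [80, 94, 82], 54]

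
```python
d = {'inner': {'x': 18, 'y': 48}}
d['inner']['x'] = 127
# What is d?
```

After line 1: d = {'inner': {'x': 18, 'y': 48}}
After line 2 (inner x overwritten): d = {'inner': {'x': 127, 'y': 48}}

{'inner': {'x': 127, 'y': 48}}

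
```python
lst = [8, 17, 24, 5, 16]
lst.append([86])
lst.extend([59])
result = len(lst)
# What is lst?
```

After line 1: lst = [8, 17, 24, 5, 16]
After line 2 (append adds [86] as single element): lst = [8, 17, 24, 5, 16, [86]]
After line 3 (extend unpacks [59], adds 59): lst = [8, 17, 24, 5, 16, [86], 59]
After line 4: result = len(lst) = 7

[8, 17, 24, 5, 16, [86], 59]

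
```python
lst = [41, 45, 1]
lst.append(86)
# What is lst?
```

[41, 45, 1, 86]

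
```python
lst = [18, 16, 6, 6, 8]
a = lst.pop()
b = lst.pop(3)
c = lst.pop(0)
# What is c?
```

After line 1: lst = [18, 16, 6, 6, 8]
After line 2 (pop() -> a = 8): lst = [18, 16, 6, 6]
After line 3 (pop(3) -> b = 6): lst = [18, 16, 6]
After line 4 (pop(0) -> c = 18): lst = [16, 6]

18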